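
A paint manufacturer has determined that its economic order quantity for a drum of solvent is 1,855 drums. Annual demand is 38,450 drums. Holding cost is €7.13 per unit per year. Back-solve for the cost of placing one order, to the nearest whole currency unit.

Invert the EOQ relation Q*² = 2DS/H.
From Q* = √(2DS/H): S = Q*²H / (2D) = 1,855² × 7.13 / (2 × 38,450) = 319.0443.

S ≈ €319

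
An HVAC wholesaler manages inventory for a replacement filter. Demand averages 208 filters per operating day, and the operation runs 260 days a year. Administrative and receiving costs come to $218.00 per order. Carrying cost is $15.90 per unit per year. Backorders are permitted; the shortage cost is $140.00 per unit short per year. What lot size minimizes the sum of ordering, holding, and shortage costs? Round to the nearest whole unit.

Annual demand D = 208 × 260 = 54,080.
With planned backorders, Q* = √(2DS/H) · √((H+B)/B).
√(2DS/H) = √(2 × 54,080 × 218 / 15.9) = 1217.764.
√((H+B)/B) = √((15.9+140)/140) = 1.0553.
Q* ≈ 1285.056.

Q* ≈ 1,285 filters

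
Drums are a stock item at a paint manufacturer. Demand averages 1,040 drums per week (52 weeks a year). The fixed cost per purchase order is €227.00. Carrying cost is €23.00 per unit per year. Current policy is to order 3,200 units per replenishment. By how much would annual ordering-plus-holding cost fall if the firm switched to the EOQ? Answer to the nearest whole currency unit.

Extra cost ≈ €16,873 per year

Annual demand D = 1,040 × 52 = 54,080.
EOQ = √(2DS/H) = √(2 × 54,080 × 227 / 23) ≈ 1033.20.
Cost at Q* = (D/Q*)S + (Q*/2)H = √(2DSH) ≈ €23,763.49.
Cost at Q = 3,200: (54,080/3,200)×227 + (3,200/2)×23 = €3,836.30 + €36,800.00 = €40,636.30.
Excess = €40,636.30 − €23,763.49 = €16,872.81.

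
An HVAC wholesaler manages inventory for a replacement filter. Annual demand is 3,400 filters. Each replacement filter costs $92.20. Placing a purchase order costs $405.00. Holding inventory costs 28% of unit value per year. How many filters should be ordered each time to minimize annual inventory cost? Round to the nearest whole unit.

Q* ≈ 327 filters

Holding cost H = 0.28 × $92.20 = $25.8160 per unit per year.
EOQ = √(2DS / H) = √(2 × 3,400 × 405 / 25.816).
= √(2,754,000 / 25.816) = √106,678.0291 ≈ 326.616.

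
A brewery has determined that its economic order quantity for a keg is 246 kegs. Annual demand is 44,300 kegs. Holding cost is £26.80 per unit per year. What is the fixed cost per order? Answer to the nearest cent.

Squaring Q* = √(2DS/H) gives Q*² = 2DS/H.
From Q* = √(2DS/H): S = Q*²H / (2D) = 246² × 26.8 / (2 × 44,300) = 18.3051.

S ≈ £18.31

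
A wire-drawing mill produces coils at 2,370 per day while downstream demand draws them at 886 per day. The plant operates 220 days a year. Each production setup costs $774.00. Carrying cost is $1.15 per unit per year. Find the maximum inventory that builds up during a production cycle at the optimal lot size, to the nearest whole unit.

Annual demand D = 886 × 220 = 194,920.
Production build-up factor (1 − d/p) = 1 − 886/2,370 = 0.6262.
Q* = √(2DS / (H(1 − d/p))) = √(2 × 194,920 × 774 / (1.15 × 0.6262)).
= √(301,736,160 / 0.7201) ≈ 20470.195.
Maximum inventory = Q*(1 − d/p) = 20470.195 × 0.6262 ≈ 12817.624.

I_max ≈ 12,818 coils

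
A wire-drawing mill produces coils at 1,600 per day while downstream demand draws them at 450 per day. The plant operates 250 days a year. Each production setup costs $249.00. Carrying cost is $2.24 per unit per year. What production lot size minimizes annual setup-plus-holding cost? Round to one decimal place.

Q* ≈ 5,899.0 coils

Annual demand D = 450 × 250 = 112,500.
Production build-up factor (1 − d/p) = 1 − 450/1,600 = 0.7188.
Q* = √(2DS / (H(1 − d/p))) = √(2 × 112,500 × 249 / (2.24 × 0.7188)).
= √(56,025,000 / 1.61) ≈ 5898.995.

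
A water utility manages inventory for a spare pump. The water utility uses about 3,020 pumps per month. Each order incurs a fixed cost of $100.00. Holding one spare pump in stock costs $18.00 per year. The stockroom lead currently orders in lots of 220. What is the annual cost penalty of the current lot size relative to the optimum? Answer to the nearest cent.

Extra cost ≈ $7,030.64 per year

Annual demand D = 3,020 × 12 = 36,240.
EOQ = √(2DS/H) = √(2 × 36,240 × 100 / 18) ≈ 634.56.
Cost at Q* = (D/Q*)S + (Q*/2)H = √(2DSH) ≈ $11,422.08.
Cost at Q = 220: (36,240/220)×100 + (220/2)×18 = $16,472.73 + $1,980.00 = $18,452.73.
Excess = $18,452.73 − $11,422.08 = $7,030.64.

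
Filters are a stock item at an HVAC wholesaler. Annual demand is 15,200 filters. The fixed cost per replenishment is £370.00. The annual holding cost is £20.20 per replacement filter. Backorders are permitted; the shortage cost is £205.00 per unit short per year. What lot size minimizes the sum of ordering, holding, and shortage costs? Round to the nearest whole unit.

Q* ≈ 782 filters

With planned backorders, Q* = √(2DS/H) · √((H+B)/B).
√(2DS/H) = √(2 × 15,200 × 370 / 20.2) = 746.212.
√((H+B)/B) = √((20.2+205)/205) = 1.0481.
Q* ≈ 782.113.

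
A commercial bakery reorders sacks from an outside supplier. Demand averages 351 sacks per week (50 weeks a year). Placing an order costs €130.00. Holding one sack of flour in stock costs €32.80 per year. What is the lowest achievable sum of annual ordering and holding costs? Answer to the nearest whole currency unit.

TC* ≈ €12,234

Annual demand D = 351 × 50 = 17,550.
The optimal lot size = √(2DS/H) = √(2 × 17,550 × 130 / 32.8) ≈ 372.98.
At the optimum the two cost components are equal, so total cost = 2·(Q*/2)H = Q*·H.
Minimum total = √(2DSH) = √(2 × 17,550 × 130 × 32.8) ≈ 12233.822.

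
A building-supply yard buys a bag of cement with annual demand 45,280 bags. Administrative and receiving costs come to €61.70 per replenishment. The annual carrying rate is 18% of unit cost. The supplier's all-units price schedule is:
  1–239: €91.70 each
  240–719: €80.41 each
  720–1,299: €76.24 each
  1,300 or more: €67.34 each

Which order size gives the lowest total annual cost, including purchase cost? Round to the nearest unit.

Holding cost per unit per year at price C is H = 0.18·C.
Evaluate total cost at each tier's feasible EOQ or, if the EOQ is below the tier, at the tier's minimum quantity.
Tier 1 (€91.70): EOQ = 581.8 exceeds tier's upper bound 239, so this tier is dominated.
EOQ at €80.41 = 621.3 (feasible in tier 2): TC = 45,280×€80.41 + (45,280/621.3)×61.7 + (621.3/2)×0.18×€80.41 = €3,649,957.75.
EOQ at €76.24 = 638.1 < 720, so use break Q=720: TC = 45,280×€76.24 + (45,280/720.0)×61.7 + (720.0/2)×0.18×€76.24 = €3,460,967.80.
EOQ at €67.34 = 679.0 < 1300, so use break Q=1300: TC = 45,280×€67.34 + (45,280/1300.0)×61.7 + (1300.0/2)×0.18×€67.34 = €3,059,183.04.
Lowest total cost is €3,059,183.04 at Q = 1300.0.

Q* ≈ 1,300 bags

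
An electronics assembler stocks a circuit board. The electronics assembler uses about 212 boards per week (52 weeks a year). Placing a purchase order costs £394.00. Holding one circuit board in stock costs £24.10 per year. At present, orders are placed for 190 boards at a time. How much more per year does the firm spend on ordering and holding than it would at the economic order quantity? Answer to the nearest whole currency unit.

Annual demand D = 212 × 52 = 11,024.
EOQ = √(2DS/H) = √(2 × 11,024 × 394 / 24.1) ≈ 600.38.
Cost at Q* = (D/Q*)S + (Q*/2)H = √(2DSH) ≈ £14,469.09.
Cost at Q = 190: (11,024/190)×394 + (190/2)×24.1 = £22,860.29 + £2,289.50 = £25,149.79.
Excess = £25,149.79 − £14,469.09 = £10,680.70.

Extra cost ≈ £10,681 per year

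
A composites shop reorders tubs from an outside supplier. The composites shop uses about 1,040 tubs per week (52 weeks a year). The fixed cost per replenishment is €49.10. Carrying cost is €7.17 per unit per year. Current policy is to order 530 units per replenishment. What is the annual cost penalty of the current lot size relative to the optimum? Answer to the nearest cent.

Annual demand D = 1,040 × 52 = 54,080.
EOQ = √(2DS/H) = √(2 × 54,080 × 49.1 / 7.17) ≈ 860.63.
Cost at Q* = (D/Q*)S + (Q*/2)H = √(2DSH) ≈ €6,170.69.
Cost at Q = 530: (54,080/530)×49.1 + (530/2)×7.17 = €5,010.05 + €1,900.05 = €6,910.10.
Excess = €6,910.10 − €6,170.69 = €739.41.

Extra cost ≈ €739.41 per year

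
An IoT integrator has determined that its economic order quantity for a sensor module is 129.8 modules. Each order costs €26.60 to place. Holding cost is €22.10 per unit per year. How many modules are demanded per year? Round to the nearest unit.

D ≈ 6,999 modules per year

Invert the EOQ relation Q*² = 2DS/H.
From Q* = √(2DS/H): D = Q*²H / (2S) = 129.8² × 22.1 / (2 × 26.6) = 6998.904.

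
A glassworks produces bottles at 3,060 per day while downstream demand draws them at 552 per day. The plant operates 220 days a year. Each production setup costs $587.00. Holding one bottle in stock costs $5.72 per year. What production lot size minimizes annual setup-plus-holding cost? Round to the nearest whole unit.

Q* ≈ 5,515 bottles

Annual demand D = 552 × 220 = 121,440.
Production build-up factor (1 − d/p) = 1 − 552/3,060 = 0.8196.
Q* = √(2DS / (H(1 − d/p))) = √(2 × 121,440 × 587 / (5.72 × 0.8196)).
= √(142,570,560 / 4.6882) ≈ 5514.598.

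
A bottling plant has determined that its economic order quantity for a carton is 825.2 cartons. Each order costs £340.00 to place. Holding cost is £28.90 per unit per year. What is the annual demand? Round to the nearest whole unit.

Squaring Q* = √(2DS/H) gives Q*² = 2DS/H.
From Q* = √(2DS/H): D = Q*²H / (2S) = 825.2² × 28.9 / (2 × 340) = 28940.589.

D ≈ 28,941 cartons per year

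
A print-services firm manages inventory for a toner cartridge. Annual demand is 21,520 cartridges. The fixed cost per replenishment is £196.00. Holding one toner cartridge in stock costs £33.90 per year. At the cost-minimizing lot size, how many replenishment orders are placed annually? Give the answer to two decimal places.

Q* = √(2DS/H) = √(2 × 21,520 × 196 / 33.9) ≈ 498.84.
Orders per year = D / Q* = 21,520 / 498.84 ≈ 43.140.

N ≈ 43.14 orders per year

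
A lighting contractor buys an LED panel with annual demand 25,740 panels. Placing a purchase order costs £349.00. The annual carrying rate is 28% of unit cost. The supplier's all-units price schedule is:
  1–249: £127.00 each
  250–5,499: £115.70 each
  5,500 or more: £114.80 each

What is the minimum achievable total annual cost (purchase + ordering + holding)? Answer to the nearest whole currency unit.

TC* ≈ £3,002,244

Holding cost per unit per year at price C is H = 0.28·C.
For each price level, check whether its EOQ is feasible; otherwise the best quantity at that price is the breakpoint.
Tier 1 (£127.00): EOQ = 710.8 exceeds tier's upper bound 249, so this tier is dominated.
EOQ at £115.70 = 744.7 (feasible in tier 2): TC = 25,740×£115.70 + (25,740/744.7)×349 + (744.7/2)×0.28×£115.70 = £3,002,243.58.
EOQ at £114.80 = 747.6 < 5500, so use break Q=5500: TC = 25,740×£114.80 + (25,740/5500.0)×349 + (5500.0/2)×0.28×£114.80 = £3,044,981.32.
Lowest total cost among the candidates is at Q = 744.7.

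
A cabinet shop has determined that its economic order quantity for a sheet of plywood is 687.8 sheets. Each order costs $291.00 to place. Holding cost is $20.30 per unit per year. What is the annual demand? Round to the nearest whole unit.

D ≈ 16,501 sheets per year

Squaring Q* = √(2DS/H) gives Q*² = 2DS/H.
From Q* = √(2DS/H): D = Q*²H / (2S) = 687.8² × 20.3 / (2 × 291) = 16500.511.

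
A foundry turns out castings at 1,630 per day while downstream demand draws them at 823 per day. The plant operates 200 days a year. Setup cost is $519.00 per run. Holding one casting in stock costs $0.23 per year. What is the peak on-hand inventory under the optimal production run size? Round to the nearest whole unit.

Annual demand D = 823 × 200 = 164,600.
Production build-up factor (1 − d/p) = 1 − 823/1,630 = 0.4951.
Q* = √(2DS / (H(1 − d/p))) = √(2 × 164,600 × 519 / (0.23 × 0.4951)).
= √(170,854,800 / 0.1139) ≈ 38735.281.
Maximum inventory = Q*(1 − d/p) = 38735.281 × 0.4951 ≈ 19177.529.

I_max ≈ 19,178 castings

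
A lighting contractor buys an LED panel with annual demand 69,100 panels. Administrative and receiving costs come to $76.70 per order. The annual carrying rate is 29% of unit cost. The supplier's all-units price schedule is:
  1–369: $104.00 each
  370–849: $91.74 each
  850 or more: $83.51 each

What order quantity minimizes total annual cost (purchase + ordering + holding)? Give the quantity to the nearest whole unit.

Holding cost per unit per year at price C is H = 0.29·C.
Candidates are each tier's EOQ (if it falls in that tier) and each price-break quantity.
Tier 1 ($104.00): EOQ = 592.8 exceeds tier's upper bound 369, so this tier is dominated.
EOQ at $91.74 = 631.2 (feasible in tier 2): TC = 69,100×$91.74 + (69,100/631.2)×76.7 + (631.2/2)×0.29×$91.74 = $6,356,027.07.
EOQ at $83.51 = 661.6 < 850, so use break Q=850: TC = 69,100×$83.51 + (69,100/850.0)×76.7 + (850.0/2)×0.29×$83.51 = $5,787,068.87.
Lowest total cost is $5,787,068.87 at Q = 850.0.

Q* ≈ 850 panels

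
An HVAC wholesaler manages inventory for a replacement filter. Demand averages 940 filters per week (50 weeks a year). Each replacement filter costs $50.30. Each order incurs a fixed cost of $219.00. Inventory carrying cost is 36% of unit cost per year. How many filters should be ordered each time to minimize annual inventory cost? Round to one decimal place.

Annual demand D = 940 × 50 = 47,000.
Holding cost H = 0.36 × $50.30 = $18.1080 per unit per year.
EOQ = √(2DS / H) = √(2 × 47,000 × 219 / 18.108).
= √(20,586,000 / 18.108) = √1,136,845.5931 ≈ 1066.230.

Q* ≈ 1,066.2 filters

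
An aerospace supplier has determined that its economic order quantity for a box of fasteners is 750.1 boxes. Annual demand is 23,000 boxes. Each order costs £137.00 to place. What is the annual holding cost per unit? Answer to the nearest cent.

The basic EOQ model gives Q* = √(2DS/H); rearrange for the unknown.
From Q* = √(2DS/H): H = 2DS / Q*² = 2 × 23,000 × 137 / 750.1² = 11.2006.

H ≈ £11.20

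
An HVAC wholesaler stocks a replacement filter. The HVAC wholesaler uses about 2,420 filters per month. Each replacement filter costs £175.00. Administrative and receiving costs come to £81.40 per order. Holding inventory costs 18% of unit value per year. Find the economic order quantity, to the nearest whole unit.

Q* ≈ 387 filters

Annual demand D = 2,420 × 12 = 29,040.
Holding cost H = 0.18 × £175.00 = £31.5000 per unit per year.
EOQ = √(2DS / H) = √(2 × 29,040 × 81.4 / 31.5).
= √(4,727,712 / 31.5) = √150,086.0952 ≈ 387.409.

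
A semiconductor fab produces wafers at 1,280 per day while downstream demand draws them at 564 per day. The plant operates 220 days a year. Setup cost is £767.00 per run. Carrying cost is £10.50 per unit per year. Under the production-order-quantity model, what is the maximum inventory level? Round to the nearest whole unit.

Annual demand D = 564 × 220 = 124,080.
Production build-up factor (1 − d/p) = 1 − 564/1,280 = 0.5594.
Q* = √(2DS / (H(1 − d/p))) = √(2 × 124,080 × 767 / (10.5 × 0.5594)).
= √(190,338,720 / 5.8734) ≈ 5692.688.
Maximum inventory = Q*(1 − d/p) = 5692.688 × 0.5594 ≈ 3184.347.

I_max ≈ 3,184 wafers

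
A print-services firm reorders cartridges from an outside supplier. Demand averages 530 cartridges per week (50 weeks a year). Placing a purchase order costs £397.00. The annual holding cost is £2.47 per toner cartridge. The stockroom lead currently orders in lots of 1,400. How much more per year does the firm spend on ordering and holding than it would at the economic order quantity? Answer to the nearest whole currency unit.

Extra cost ≈ £2,035 per year

Annual demand D = 530 × 50 = 26,500.
EOQ = √(2DS/H) = √(2 × 26,500 × 397 / 2.47) ≈ 2918.67.
Cost at Q* = (D/Q*)S + (Q*/2)H = √(2DSH) ≈ £7,209.11.
Cost at Q = 1,400: (26,500/1,400)×397 + (1,400/2)×2.47 = £7,514.64 + £1,729.00 = £9,243.64.
Excess = £9,243.64 − £7,209.11 = £2,034.53.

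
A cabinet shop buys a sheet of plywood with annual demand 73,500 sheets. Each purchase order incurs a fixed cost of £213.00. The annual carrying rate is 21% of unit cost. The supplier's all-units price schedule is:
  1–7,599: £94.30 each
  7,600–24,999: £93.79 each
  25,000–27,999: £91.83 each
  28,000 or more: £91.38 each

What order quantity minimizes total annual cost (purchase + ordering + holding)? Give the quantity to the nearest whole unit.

Holding cost per unit per year at price C is H = 0.21·C.
Candidates are each tier's EOQ (if it falls in that tier) and each price-break quantity.
EOQ at £94.30 = 1257.4 (feasible in tier 1): TC = 73,500×£94.30 + (73,500/1257.4)×213 + (1257.4/2)×0.21×£94.30 = £6,955,950.84.
EOQ at £93.79 = 1260.8 < 7600, so use break Q=7600: TC = 73,500×£93.79 + (73,500/7600.0)×213 + (7600.0/2)×0.21×£93.79 = £6,970,469.35.
EOQ at £91.83 = 1274.2 < 25000, so use break Q=25000: TC = 73,500×£91.83 + (73,500/25000.0)×213 + (25000.0/2)×0.21×£91.83 = £6,991,184.97.
EOQ at £91.38 = 1277.4 < 28000, so use break Q=28000: TC = 73,500×£91.38 + (73,500/28000.0)×213 + (28000.0/2)×0.21×£91.38 = £6,985,646.33.
Lowest total cost is £6,955,950.84 at Q = 1257.4.

Q* ≈ 1,257 sheets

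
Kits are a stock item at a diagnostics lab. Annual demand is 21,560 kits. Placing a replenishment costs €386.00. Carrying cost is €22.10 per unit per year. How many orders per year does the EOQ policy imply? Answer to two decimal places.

N ≈ 24.84 orders per year

Q* = √(2DS/H) = √(2 × 21,560 × 386 / 22.1) ≈ 867.83.
Orders per year = D / Q* = 21,560 / 867.83 ≈ 24.843.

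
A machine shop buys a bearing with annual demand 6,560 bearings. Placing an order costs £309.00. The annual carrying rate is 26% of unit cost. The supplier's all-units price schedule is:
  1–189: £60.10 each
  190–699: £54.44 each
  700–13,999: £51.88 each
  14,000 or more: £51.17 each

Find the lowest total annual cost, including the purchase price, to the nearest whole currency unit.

TC* ≈ £347,950

Holding cost per unit per year at price C is H = 0.26·C.
Evaluate total cost at each tier's feasible EOQ or, if the EOQ is below the tier, at the tier's minimum quantity.
Tier 1 (£60.10): EOQ = 509.4 exceeds tier's upper bound 189, so this tier is dominated.
EOQ at £54.44 = 535.2 (feasible in tier 2): TC = 6,560×£54.44 + (6,560/535.2)×309 + (535.2/2)×0.26×£54.44 = £364,701.56.
EOQ at £51.88 = 548.2 < 700, so use break Q=700: TC = 6,560×£51.88 + (6,560/700.0)×309 + (700.0/2)×0.26×£51.88 = £347,949.65.
EOQ at £51.17 = 552.0 < 14000, so use break Q=14000: TC = 6,560×£51.17 + (6,560/14000.0)×309 + (14000.0/2)×0.26×£51.17 = £428,949.39.
Lowest total cost among the candidates is at Q = 700.0.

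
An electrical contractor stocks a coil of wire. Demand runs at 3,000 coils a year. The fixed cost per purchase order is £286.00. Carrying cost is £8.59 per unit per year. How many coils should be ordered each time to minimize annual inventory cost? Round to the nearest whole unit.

EOQ = √(2DS / H) = √(2 × 3,000 × 286 / 8.59).
= √(1,716,000 / 8.59) = √199,767.1711 ≈ 446.953.

Q* ≈ 447 coils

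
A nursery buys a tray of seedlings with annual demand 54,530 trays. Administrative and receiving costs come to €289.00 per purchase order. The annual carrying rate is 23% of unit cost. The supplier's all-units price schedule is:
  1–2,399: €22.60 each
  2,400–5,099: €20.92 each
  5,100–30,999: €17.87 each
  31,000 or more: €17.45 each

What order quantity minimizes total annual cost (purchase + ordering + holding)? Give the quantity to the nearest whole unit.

Q* ≈ 5,100 trays

Holding cost per unit per year at price C is H = 0.23·C.
For each price level, check whether its EOQ is feasible; otherwise the best quantity at that price is the breakpoint.
Tier 1 (€22.60): EOQ = 2462.4 exceeds tier's upper bound 2399, so this tier is dominated.
EOQ at €20.92 = 2559.4 (feasible in tier 2): TC = 54,530×€20.92 + (54,530/2559.4)×289 + (2559.4/2)×0.23×€20.92 = €1,153,082.37.
EOQ at €17.87 = 2769.2 < 5100, so use break Q=5100: TC = 54,530×€17.87 + (54,530/5100.0)×289 + (5100.0/2)×0.23×€17.87 = €988,021.89.
EOQ at €17.45 = 2802.3 < 31000, so use break Q=31000: TC = 54,530×€17.45 + (54,530/31000.0)×289 + (31000.0/2)×0.23×€17.45 = €1,014,266.11.
Lowest total cost is €988,021.89 at Q = 5100.0.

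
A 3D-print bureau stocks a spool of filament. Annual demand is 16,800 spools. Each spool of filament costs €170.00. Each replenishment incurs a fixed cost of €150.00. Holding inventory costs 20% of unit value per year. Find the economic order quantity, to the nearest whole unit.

Holding cost H = 0.20 × €170.00 = €34.0000 per unit per year.
EOQ = √(2DS / H) = √(2 × 16,800 × 150 / 34).
= √(5,040,000 / 34) = √148,235.2941 ≈ 385.013.

Q* ≈ 385 spools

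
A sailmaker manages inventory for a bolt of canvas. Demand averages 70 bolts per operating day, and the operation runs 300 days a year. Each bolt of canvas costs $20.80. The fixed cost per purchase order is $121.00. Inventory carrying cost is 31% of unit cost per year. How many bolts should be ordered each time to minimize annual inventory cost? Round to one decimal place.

Q* ≈ 887.8 bolts

Annual demand D = 70 × 300 = 21,000.
Holding cost H = 0.31 × $20.80 = $6.4480 per unit per year.
EOQ = √(2DS / H) = √(2 × 21,000 × 121 / 6.448).
= √(5,082,000 / 6.448) = √788,151.3648 ≈ 887.779.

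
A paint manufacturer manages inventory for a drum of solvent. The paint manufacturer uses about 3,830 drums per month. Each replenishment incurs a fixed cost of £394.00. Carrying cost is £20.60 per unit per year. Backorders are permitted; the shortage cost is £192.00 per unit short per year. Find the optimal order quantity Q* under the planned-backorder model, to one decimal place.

Annual demand D = 3,830 × 12 = 45,960.
With planned backorders, Q* = √(2DS/H) · √((H+B)/B).
√(2DS/H) = √(2 × 45,960 × 394 / 20.6) = 1325.927.
√((H+B)/B) = √((20.6+192)/192) = 1.0523.
Q* ≈ 1395.245.

Q* ≈ 1,395.2 drums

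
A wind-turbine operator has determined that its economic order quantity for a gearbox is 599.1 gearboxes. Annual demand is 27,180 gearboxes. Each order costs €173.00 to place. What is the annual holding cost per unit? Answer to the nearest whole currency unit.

Squaring Q* = √(2DS/H) gives Q*² = 2DS/H.
From Q* = √(2DS/H): H = 2DS / Q*² = 2 × 27,180 × 173 / 599.1² = 26.2015.

H ≈ €26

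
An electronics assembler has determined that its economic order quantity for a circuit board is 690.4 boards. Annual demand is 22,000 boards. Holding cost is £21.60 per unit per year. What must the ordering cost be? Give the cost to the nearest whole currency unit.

S ≈ £234

Squaring Q* = √(2DS/H) gives Q*² = 2DS/H.
From Q* = √(2DS/H): S = Q*²H / (2D) = 690.4² × 21.6 / (2 × 22,000) = 233.9929.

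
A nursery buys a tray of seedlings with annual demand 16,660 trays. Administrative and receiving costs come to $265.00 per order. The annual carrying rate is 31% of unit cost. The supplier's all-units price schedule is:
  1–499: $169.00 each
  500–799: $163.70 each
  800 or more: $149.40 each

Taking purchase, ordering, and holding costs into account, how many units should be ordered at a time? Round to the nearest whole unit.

Holding cost per unit per year at price C is H = 0.31·C.
Evaluate total cost at each tier's feasible EOQ or, if the EOQ is below the tier, at the tier's minimum quantity.
EOQ at $169.00 = 410.5 (feasible in tier 1): TC = 16,660×$169.00 + (16,660/410.5)×265 + (410.5/2)×0.31×$169.00 = $2,837,047.98.
EOQ at $163.70 = 417.1 < 500, so use break Q=500: TC = 16,660×$163.70 + (16,660/500.0)×265 + (500.0/2)×0.31×$163.70 = $2,748,758.55.
EOQ at $149.40 = 436.6 < 800, so use break Q=800: TC = 16,660×$149.40 + (16,660/800.0)×265 + (800.0/2)×0.31×$149.40 = $2,513,048.23.
Lowest total cost is $2,513,048.23 at Q = 800.0.

Q* ≈ 800 trays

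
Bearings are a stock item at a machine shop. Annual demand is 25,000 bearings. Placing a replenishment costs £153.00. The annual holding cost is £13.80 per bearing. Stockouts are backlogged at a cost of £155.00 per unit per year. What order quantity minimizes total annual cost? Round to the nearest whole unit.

Q* ≈ 777 bearings

With planned backorders, Q* = √(2DS/H) · √((H+B)/B).
√(2DS/H) = √(2 × 25,000 × 153 / 13.8) = 744.545.
√((H+B)/B) = √((13.8+155)/155) = 1.0436.
Q* ≈ 776.983.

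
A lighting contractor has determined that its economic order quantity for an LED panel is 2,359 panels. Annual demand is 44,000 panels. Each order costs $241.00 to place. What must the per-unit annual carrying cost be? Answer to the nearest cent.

H ≈ $3.81

The basic EOQ model gives Q* = √(2DS/H); rearrange for the unknown.
From Q* = √(2DS/H): H = 2DS / Q*² = 2 × 44,000 × 241 / 2,359² = 3.8110.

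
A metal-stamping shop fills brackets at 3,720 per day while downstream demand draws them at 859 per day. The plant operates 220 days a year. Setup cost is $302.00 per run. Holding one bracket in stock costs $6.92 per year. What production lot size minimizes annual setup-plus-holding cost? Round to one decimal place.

Annual demand D = 859 × 220 = 188,980.
Production build-up factor (1 − d/p) = 1 − 859/3,720 = 0.7691.
Q* = √(2DS / (H(1 − d/p))) = √(2 × 188,980 × 302 / (6.92 × 0.7691)).
= √(114,143,920 / 5.3221) ≈ 4631.118.

Q* ≈ 4,631.1 brackets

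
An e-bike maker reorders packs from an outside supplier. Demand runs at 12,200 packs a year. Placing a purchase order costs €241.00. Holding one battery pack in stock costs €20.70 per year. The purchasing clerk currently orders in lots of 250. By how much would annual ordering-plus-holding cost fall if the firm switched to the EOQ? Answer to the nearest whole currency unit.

Extra cost ≈ €3,315 per year

EOQ = √(2DS/H) = √(2 × 12,200 × 241 / 20.7) ≈ 532.99.
Cost at Q* = (D/Q*)S + (Q*/2)H = √(2DSH) ≈ €11,032.87.
Cost at Q = 250: (12,200/250)×241 + (250/2)×20.7 = €11,760.80 + €2,587.50 = €14,348.30.
Excess = €14,348.30 − €11,032.87 = €3,315.43.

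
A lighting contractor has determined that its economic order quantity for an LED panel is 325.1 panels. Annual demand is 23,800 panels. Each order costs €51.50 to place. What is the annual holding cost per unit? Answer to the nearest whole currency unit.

H ≈ €23

The basic EOQ model gives Q* = √(2DS/H); rearrange for the unknown.
From Q* = √(2DS/H): H = 2DS / Q*² = 2 × 23,800 × 51.5 / 325.1² = 23.1942.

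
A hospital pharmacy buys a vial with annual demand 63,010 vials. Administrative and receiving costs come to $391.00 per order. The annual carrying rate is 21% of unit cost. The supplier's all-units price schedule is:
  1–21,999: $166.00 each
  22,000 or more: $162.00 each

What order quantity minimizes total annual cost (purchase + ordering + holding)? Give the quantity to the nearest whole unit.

Q* ≈ 1,189 vials

Holding cost per unit per year at price C is H = 0.21·C.
For each price level, check whether its EOQ is feasible; otherwise the best quantity at that price is the breakpoint.
EOQ at $166.00 = 1188.9 (feasible in tier 1): TC = 63,010×$166.00 + (63,010/1188.9)×391 + (1188.9/2)×0.21×$166.00 = $10,501,104.97.
EOQ at $162.00 = 1203.5 < 22000, so use break Q=22000: TC = 63,010×$162.00 + (63,010/22000.0)×391 + (22000.0/2)×0.21×$162.00 = $10,582,959.86.
Lowest total cost is $10,501,104.97 at Q = 1188.9.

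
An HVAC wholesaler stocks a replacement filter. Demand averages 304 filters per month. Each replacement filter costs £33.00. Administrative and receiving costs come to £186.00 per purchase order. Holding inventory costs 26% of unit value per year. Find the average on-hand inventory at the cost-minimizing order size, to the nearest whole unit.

Average inventory ≈ 199 filters

Annual demand D = 304 × 12 = 3,648.
Holding cost H = 0.26 × £33.00 = £8.5800 per unit per year.
Q* = √(2DS/H) = √(2 × 3,648 × 186 / 8.58) ≈ 397.70.
Average inventory = Q*/2 ≈ 397.70 / 2 = 198.850.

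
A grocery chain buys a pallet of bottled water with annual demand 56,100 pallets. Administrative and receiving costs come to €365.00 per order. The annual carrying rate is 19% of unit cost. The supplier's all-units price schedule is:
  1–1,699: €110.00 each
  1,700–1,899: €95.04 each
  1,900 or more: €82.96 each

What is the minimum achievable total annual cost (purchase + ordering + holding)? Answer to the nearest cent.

TC* ≈ €4,679,807.39

Holding cost per unit per year at price C is H = 0.19·C.
For each price level, check whether its EOQ is feasible; otherwise the best quantity at that price is the breakpoint.
EOQ at €110.00 = 1399.8 (feasible in tier 1): TC = 56,100×€110.00 + (56,100/1399.8)×365 + (1399.8/2)×0.19×€110.00 = €6,200,256.07.
EOQ at €95.04 = 1506.0 < 1700, so use break Q=1700: TC = 56,100×€95.04 + (56,100/1700.0)×365 + (1700.0/2)×0.19×€95.04 = €5,359,137.96.
EOQ at €82.96 = 1611.9 < 1900, so use break Q=1900: TC = 56,100×€82.96 + (56,100/1900.0)×365 + (1900.0/2)×0.19×€82.96 = €4,679,807.39.
Lowest total cost among the candidates is at Q = 1900.0.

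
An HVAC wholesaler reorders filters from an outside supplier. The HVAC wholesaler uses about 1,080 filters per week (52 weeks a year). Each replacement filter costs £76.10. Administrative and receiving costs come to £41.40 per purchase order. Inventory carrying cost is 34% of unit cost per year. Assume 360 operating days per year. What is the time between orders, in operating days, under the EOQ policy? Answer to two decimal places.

Annual demand D = 1,080 × 52 = 56,160.
Holding cost H = 0.34 × £76.10 = £25.8740 per unit per year.
Q* = √(2DS/H) = √(2 × 56,160 × 41.4 / 25.874) ≈ 423.93.
Cycle time = Q*/D × 360 = 423.93 / 56,160 × 360 ≈ 2.718 days.

T ≈ 2.72 days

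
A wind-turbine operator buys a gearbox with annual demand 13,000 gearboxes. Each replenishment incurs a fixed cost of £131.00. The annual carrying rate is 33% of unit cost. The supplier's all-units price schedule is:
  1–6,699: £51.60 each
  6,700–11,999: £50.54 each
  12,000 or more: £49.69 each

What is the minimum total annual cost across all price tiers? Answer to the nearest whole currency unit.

Holding cost per unit per year at price C is H = 0.33·C.
For each price level, check whether its EOQ is feasible; otherwise the best quantity at that price is the breakpoint.
EOQ at £51.60 = 447.2 (feasible in tier 1): TC = 13,000×£51.60 + (13,000/447.2)×131 + (447.2/2)×0.33×£51.60 = £678,415.60.
EOQ at £50.54 = 451.9 < 6700, so use break Q=6700: TC = 13,000×£50.54 + (13,000/6700.0)×131 + (6700.0/2)×0.33×£50.54 = £713,146.15.
EOQ at £49.69 = 455.8 < 12000, so use break Q=12000: TC = 13,000×£49.69 + (13,000/12000.0)×131 + (12000.0/2)×0.33×£49.69 = £744,498.12.
Lowest total cost among the candidates is at Q = 447.2.

TC* ≈ £678,416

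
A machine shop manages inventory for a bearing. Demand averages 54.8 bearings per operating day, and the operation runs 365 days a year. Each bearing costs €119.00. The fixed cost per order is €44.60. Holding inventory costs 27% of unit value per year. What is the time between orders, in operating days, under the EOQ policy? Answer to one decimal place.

Annual demand D = 54.8 × 365 = 20,002.
Holding cost H = 0.27 × €119.00 = €32.1300 per unit per year.
The optimal lot size = √(2DS/H) = √(2 × 20,002 × 44.6 / 32.13) ≈ 235.65.
Cycle time = Q*/D × 365 = 235.65 / 20,002 × 365 ≈ 4.300 days.

T ≈ 4.3 days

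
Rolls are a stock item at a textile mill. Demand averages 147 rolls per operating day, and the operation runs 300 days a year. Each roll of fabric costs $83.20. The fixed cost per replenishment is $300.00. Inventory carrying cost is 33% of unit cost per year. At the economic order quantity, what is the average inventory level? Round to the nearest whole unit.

Annual demand D = 147 × 300 = 44,100.
Holding cost H = 0.33 × $83.20 = $27.4560 per unit per year.
The optimal lot size = √(2DS/H) = √(2 × 44,100 × 300 / 27.456) ≈ 981.69.
Average inventory = Q*/2 ≈ 981.69 / 2 = 490.847.

Average inventory ≈ 491 rolls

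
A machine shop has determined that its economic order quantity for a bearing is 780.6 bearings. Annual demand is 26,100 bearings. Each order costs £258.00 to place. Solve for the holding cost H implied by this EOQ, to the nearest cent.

H ≈ £22.10

Squaring Q* = √(2DS/H) gives Q*² = 2DS/H.
From Q* = √(2DS/H): H = 2DS / Q*² = 2 × 26,100 × 258 / 780.6² = 22.1021.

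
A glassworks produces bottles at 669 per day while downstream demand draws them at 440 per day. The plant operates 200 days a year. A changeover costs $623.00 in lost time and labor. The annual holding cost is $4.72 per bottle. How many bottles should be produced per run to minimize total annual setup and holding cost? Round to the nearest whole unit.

Annual demand D = 440 × 200 = 88,000.
Production build-up factor (1 − d/p) = 1 − 440/669 = 0.3423.
Q* = √(2DS / (H(1 − d/p))) = √(2 × 88,000 × 623 / (4.72 × 0.3423)).
= √(109,648,000 / 1.6157) ≈ 8238.055.

Q* ≈ 8,238 bottles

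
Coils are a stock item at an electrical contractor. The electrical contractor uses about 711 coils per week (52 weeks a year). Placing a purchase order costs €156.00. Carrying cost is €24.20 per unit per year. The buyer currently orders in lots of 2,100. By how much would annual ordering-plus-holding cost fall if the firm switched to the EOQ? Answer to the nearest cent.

Extra cost ≈ €11,448.61 per year

Annual demand D = 711 × 52 = 36,972.
EOQ = √(2DS/H) = √(2 × 36,972 × 156 / 24.2) ≈ 690.41.
Cost at Q* = (D/Q*)S + (Q*/2)H = √(2DSH) ≈ €16,707.88.
Cost at Q = 2,100: (36,972/2,100)×156 + (2,100/2)×24.2 = €2,746.49 + €25,410.00 = €28,156.49.
Excess = €28,156.49 − €16,707.88 = €11,448.61.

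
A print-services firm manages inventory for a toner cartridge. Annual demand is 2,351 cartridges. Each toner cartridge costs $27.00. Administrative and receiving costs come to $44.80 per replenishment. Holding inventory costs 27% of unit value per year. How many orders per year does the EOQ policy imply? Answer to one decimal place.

Holding cost H = 0.27 × $27.00 = $7.2900 per unit per year.
EOQ = √(2DS/H) = √(2 × 2,351 × 44.8 / 7.29) ≈ 169.99.
Orders per year = D / Q* = 2,351 / 169.99 ≈ 13.830.

N ≈ 13.8 orders per year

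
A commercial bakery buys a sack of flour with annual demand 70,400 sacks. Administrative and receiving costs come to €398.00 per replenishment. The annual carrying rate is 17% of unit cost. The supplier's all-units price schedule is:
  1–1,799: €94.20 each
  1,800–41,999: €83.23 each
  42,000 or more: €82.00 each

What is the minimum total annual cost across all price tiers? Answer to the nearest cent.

TC* ≈ €5,887,550.35

Holding cost per unit per year at price C is H = 0.17·C.
For each price level, check whether its EOQ is feasible; otherwise the best quantity at that price is the breakpoint.
Tier 1 (€94.20): EOQ = 1870.7 exceeds tier's upper bound 1799, so this tier is dominated.
EOQ at €83.23 = 1990.1 (feasible in tier 2): TC = 70,400×€83.23 + (70,400/1990.1)×398 + (1990.1/2)×0.17×€83.23 = €5,887,550.35.
EOQ at €82.00 = 2005.0 < 42000, so use break Q=42000: TC = 70,400×€82.00 + (70,400/42000.0)×398 + (42000.0/2)×0.17×€82.00 = €6,066,207.12.
Lowest total cost among the candidates is at Q = 1990.1.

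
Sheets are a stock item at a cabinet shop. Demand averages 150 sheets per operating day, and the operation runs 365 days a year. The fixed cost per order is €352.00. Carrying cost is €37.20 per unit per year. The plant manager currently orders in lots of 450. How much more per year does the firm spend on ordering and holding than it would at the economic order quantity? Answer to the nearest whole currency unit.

Annual demand D = 150 × 365 = 54,750.
EOQ = √(2DS/H) = √(2 × 54,750 × 352 / 37.2) ≈ 1017.90.
Cost at Q* = (D/Q*)S + (Q*/2)H = √(2DSH) ≈ €37,866.04.
Cost at Q = 450: (54,750/450)×352 + (450/2)×37.2 = €42,826.67 + €8,370.00 = €51,196.67.
Excess = €51,196.67 − €37,866.04 = €13,330.63.

Extra cost ≈ €13,331 per year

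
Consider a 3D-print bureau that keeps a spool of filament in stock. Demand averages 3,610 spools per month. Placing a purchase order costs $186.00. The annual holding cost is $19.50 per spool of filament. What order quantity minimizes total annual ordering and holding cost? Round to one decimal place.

Q* ≈ 909.1 spools

Annual demand D = 3,610 × 12 = 43,320.
EOQ = √(2DS / H) = √(2 × 43,320 × 186 / 19.5).
= √(16,115,040 / 19.5) = √826,412.3077 ≈ 909.072.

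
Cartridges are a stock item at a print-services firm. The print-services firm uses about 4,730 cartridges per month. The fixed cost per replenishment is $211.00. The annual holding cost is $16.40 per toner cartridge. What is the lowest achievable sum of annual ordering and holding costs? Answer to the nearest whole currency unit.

Annual demand D = 4,730 × 12 = 56,760.
EOQ = √(2DS/H) = √(2 × 56,760 × 211 / 16.4) ≈ 1208.52.
At Q*, ordering cost (D/Q*)S equals holding cost (Q*/2)H, each = √(DSH/2).
Minimum total = √(2DSH) = √(2 × 56,760 × 211 × 16.4) ≈ 19819.803.

TC* ≈ $19,820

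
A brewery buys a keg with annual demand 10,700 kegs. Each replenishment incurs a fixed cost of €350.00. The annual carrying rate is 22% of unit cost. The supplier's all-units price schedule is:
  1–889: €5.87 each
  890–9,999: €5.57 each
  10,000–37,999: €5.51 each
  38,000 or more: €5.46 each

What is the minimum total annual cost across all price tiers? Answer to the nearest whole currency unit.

TC* ≈ €62,629

Holding cost per unit per year at price C is H = 0.22·C.
For each price level, check whether its EOQ is feasible; otherwise the best quantity at that price is the breakpoint.
Tier 1 (€5.87): EOQ = 2408.3 exceeds tier's upper bound 889, so this tier is dominated.
EOQ at €5.57 = 2472.3 (feasible in tier 2): TC = 10,700×€5.57 + (10,700/2472.3)×350 + (2472.3/2)×0.22×€5.57 = €62,628.56.
EOQ at €5.51 = 2485.7 < 10000, so use break Q=10000: TC = 10,700×€5.51 + (10,700/10000.0)×350 + (10000.0/2)×0.22×€5.51 = €65,392.50.
EOQ at €5.46 = 2497.1 < 38000, so use break Q=38000: TC = 10,700×€5.46 + (10,700/38000.0)×350 + (38000.0/2)×0.22×€5.46 = €81,343.35.
Lowest total cost among the candidates is at Q = 2472.3.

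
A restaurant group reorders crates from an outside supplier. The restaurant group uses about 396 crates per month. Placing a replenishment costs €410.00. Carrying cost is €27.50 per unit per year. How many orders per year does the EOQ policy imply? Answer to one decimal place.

N ≈ 12.6 orders per year

Annual demand D = 396 × 12 = 4,752.
EOQ = √(2DS/H) = √(2 × 4,752 × 410 / 27.5) ≈ 376.43.
Orders per year = D / Q* = 4,752 / 376.43 ≈ 12.624.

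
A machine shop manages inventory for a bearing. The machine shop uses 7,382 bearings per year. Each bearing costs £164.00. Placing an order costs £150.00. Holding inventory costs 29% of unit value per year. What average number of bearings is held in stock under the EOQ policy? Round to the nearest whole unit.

Holding cost H = 0.29 × £164.00 = £47.5600 per unit per year.
Q* = √(2DS/H) = √(2 × 7,382 × 150 / 47.56) ≈ 215.79.
Average inventory = Q*/2 ≈ 215.79 / 2 = 107.894.

Average inventory ≈ 108 bearings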